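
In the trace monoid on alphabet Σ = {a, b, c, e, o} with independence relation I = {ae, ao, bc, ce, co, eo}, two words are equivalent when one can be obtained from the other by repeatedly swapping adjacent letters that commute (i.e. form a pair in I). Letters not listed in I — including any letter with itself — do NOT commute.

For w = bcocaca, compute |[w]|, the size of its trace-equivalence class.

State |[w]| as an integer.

15

piece 0:b — minimal
piece 1:c — minimal
piece 2:o rests on {0:b}
piece 3:c rests on {1:c}
piece 4:a rests on {0:b, 3:c}
piece 5:c rests on {4:a}
piece 6:a rests on {5:c}
minimal pieces: {0:b, 1:c}
ways to finish when only these pieces remain (= sum over removing one remaining piece with nothing left below it):
  1 left: {2}→1  {6}→1
  2 left: {2,6}→2  {5,6}→1
  3 left: {2,5,6}→3  {4,5,6}→1
  4 left: {2,4,5,6}→4  {3,4,5,6}→1
  5 left: {0,2,4,5,6}→4  {1,3,4,5,6}→1  {2,3,4,5,6}→5
  placing 0:b first → 6 extensions
  placing 1:c first → 9 extensions
total linear extensions = 15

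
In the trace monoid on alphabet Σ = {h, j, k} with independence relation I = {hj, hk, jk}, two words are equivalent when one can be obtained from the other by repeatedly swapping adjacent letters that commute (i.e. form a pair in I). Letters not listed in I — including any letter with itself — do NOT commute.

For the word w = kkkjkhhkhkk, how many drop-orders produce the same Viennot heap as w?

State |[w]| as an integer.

0(k) covers ∅
1(k) covers 0:k
2(k) covers 1:k
3(j) covers ∅
4(k) covers 2:k
5(h) covers ∅
6(h) covers 5:h
7(k) covers 4:k
8(h) covers 6:h
9(k) covers 7:k
10(k) covers 9:k
floor of heap: 0:k, 3:j, 5:h
completions by unplaced set U, small U first (add the entries for U minus each lowest piece of U):
  |U|=1: {3}:1  {8}:1  {10}:1
  |U|=2: {3,8}:2  {3,10}:2  {6,8}:1  {8,10}:2  {9,10}:1
  |U|=3: {3,6,8}:3  {3,8,10}:6  {3,9,10}:3  {5,6,8}:1  {6,8,10}:3  {7,9,10}:1  {8,9,10}:3
  |U|=4: {3,5,6,8}:4  {3,6,8,10}:12  {3,7,9,10}:4  {3,8,9,10}:12  {4,7,9,10}:1  {5,6,8,10}:4  {6,8,9,10}:6  {7,8,9,10}:4
  |U|=5: {2,4,7,9,10}:1  {3,4,7,9,10}:5  {3,5,6,8,10}:20  {3,6,8,9,10}:30  {3,7,8,9,10}:20  {4,7,8,9,10}:5  {5,6,8,9,10}:10  {6,7,8,9,10}:10
  |U|=6: {1,2,4,7,9,10}:1  {2,3,4,7,9,10}:6  {2,4,7,8,9,10}:6  {3,4,7,8,9,10}:30  {3,5,6,8,9,10}:60  {3,6,7,8,9,10}:60  {4,6,7,8,9,10}:15  {5,6,7,8,9,10}:20
  |U|=7: {0,1,2,4,7,9,10}:1  {1,2,3,4,7,9,10}:7  {1,2,4,7,8,9,10}:7  {2,3,4,7,8,9,10}:42  {2,4,6,7,8,9,10}:21  {3,4,6,7,8,9,10}:105  {3,5,6,7,8,9,10}:140  {4,5,6,7,8,9,10}:35
  |U|=8: {0,1,2,3,4,7,9,10}:8  {0,1,2,4,7,8,9,10}:8  {1,2,3,4,7,8,9,10}:56  {1,2,4,6,7,8,9,10}:28  {2,3,4,6,7,8,9,10}:168  {2,4,5,6,7,8,9,10}:56  {3,4,5,6,7,8,9,10}:280
  |U|=9: {0,1,2,3,4,7,8,9,10}:72  {0,1,2,4,6,7,8,9,10}:36  {1,2,3,4,6,7,8,9,10}:252  {1,2,4,5,6,7,8,9,10}:84  {2,3,4,5,6,7,8,9,10}:504
  start at 0(k): 840
  start at 3(j): 120
  start at 5(h): 360
sum over floor = 1320

1320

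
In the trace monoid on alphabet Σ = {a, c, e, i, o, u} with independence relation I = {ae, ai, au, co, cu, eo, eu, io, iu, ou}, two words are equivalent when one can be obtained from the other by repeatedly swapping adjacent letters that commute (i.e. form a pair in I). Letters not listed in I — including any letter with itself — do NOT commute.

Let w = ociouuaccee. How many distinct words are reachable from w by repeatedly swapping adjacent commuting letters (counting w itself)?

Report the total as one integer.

495

0(o) covers ∅
1(c) covers ∅
2(i) covers 1:c
3(o) covers 0:o
4(u) covers ∅
5(u) covers 4:u
6(a) covers 1:c, 3:o
7(c) covers 2:i, 6:a
8(c) covers 7:c
9(e) covers 8:c
10(e) covers 9:e
floor of heap: 0:o, 1:c, 4:u
completions by unplaced set U, small U first (add the entries for U minus each lowest piece of U):
  |U|=1: {5}:1  {10}:1
  |U|=2: {4,5}:1  {5,10}:2  {9,10}:1
  |U|=3: {4,5,10}:3  {5,9,10}:3  {8,9,10}:1
  |U|=4: {4,5,9,10}:6  {5,8,9,10}:4  {7,8,9,10}:1
  |U|=5: {2,7,8,9,10}:1  {4,5,8,9,10}:10  {5,7,8,9,10}:5  {6,7,8,9,10}:1
  |U|=6: {2,5,7,8,9,10}:6  {2,6,7,8,9,10}:2  {3,6,7,8,9,10}:1  {4,5,7,8,9,10}:15  {5,6,7,8,9,10}:6
  |U|=7: {0,3,6,7,8,9,10}:1  {1,2,6,7,8,9,10}:2  {2,3,6,7,8,9,10}:3  {2,4,5,7,8,9,10}:21  {2,5,6,7,8,9,10}:14  {3,5,6,7,8,9,10}:7  {4,5,6,7,8,9,10}:21
  |U|=8: {0,2,3,6,7,8,9,10}:4  {0,3,5,6,7,8,9,10}:8  {1,2,3,6,7,8,9,10}:5  {1,2,5,6,7,8,9,10}:16  {2,3,5,6,7,8,9,10}:24  {2,4,5,6,7,8,9,10}:56  {3,4,5,6,7,8,9,10}:28
  |U|=9: {0,1,2,3,6,7,8,9,10}:9  {0,2,3,5,6,7,8,9,10}:36  {0,3,4,5,6,7,8,9,10}:36  {1,2,3,5,6,7,8,9,10}:45  {1,2,4,5,6,7,8,9,10}:72  {2,3,4,5,6,7,8,9,10}:108
  start at 0(o): 225
  start at 1(c): 180
  start at 4(u): 90
sum over floor = 495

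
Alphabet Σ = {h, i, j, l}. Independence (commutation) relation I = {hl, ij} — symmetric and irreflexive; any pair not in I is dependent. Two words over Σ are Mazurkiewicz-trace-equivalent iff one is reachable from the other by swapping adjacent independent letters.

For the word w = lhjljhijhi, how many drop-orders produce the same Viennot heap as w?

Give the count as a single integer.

0(l) covers ∅
1(h) covers ∅
2(j) covers 0:l, 1:h
3(l) covers 2:j
4(j) covers 3:l
5(h) covers 4:j
6(i) covers 5:h
7(j) covers 5:h
8(h) covers 6:i, 7:j
9(i) covers 8:h
floor of heap: 0:l, 1:h
completions by unplaced set U, small U first (add the entries for U minus each lowest piece of U):
  |U|=1: {9}:1
  |U|=2: {8,9}:1
  |U|=3: {6,8,9}:1  {7,8,9}:1
  |U|=4: {6,7,8,9}:2
  |U|=5: {5,6,7,8,9}:2
  |U|=6: {4,5,6,7,8,9}:2
  |U|=7: {3,4,5,6,7,8,9}:2
  |U|=8: {2,3,4,5,6,7,8,9}:2
  start at 0(l): 2
  start at 1(h): 2
sum over floor = 4

4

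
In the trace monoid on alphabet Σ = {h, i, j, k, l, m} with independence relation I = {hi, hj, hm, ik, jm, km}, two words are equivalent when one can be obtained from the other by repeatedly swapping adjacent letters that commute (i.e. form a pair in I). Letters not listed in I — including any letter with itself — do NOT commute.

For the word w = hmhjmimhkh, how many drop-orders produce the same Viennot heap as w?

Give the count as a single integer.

658

piece 0:h — minimal
piece 1:m — minimal
piece 2:h rests on {0:h}
piece 3:j — minimal
piece 4:m rests on {1:m}
piece 5:i rests on {3:j, 4:m}
piece 6:m rests on {5:i}
piece 7:h rests on {2:h}
piece 8:k rests on {3:j, 7:h}
piece 9:h rests on {8:k}
minimal pieces: {0:h, 1:m, 3:j}
ways to finish when only these pieces remain (= sum over removing one remaining piece with nothing left below it):
  1 left: {6}→1  {9}→1
  2 left: {5,6}→1  {6,9}→2  {8,9}→1
  3 left: {4,5,6}→1  {5,6,9}→3  {6,8,9}→3  {7,8,9}→1
  4 left: {1,4,5,6}→1  {2,7,8,9}→1  {4,5,6,9}→4  {5,6,8,9}→6  {6,7,8,9}→4
  5 left: {0,2,7,8,9}→1  {1,4,5,6,9}→5  {2,6,7,8,9}→5  {3,5,6,8,9}→6  {4,5,6,8,9}→10  {5,6,7,8,9}→10
  6 left: {0,2,6,7,8,9}→6  {1,4,5,6,8,9}→15  {2,5,6,7,8,9}→15  {3,4,5,6,8,9}→16  {3,5,6,7,8,9}→16  {4,5,6,7,8,9}→20
  7 left: {0,2,5,6,7,8,9}→21  {1,3,4,5,6,8,9}→31  {1,4,5,6,7,8,9}→35  {2,3,5,6,7,8,9}→31  {2,4,5,6,7,8,9}→35  {3,4,5,6,7,8,9}→52
  8 left: {0,2,3,5,6,7,8,9}→52  {0,2,4,5,6,7,8,9}→56  {1,2,4,5,6,7,8,9}→70  {1,3,4,5,6,7,8,9}→118  {2,3,4,5,6,7,8,9}→118
  placing 0:h first → 306 extensions
  placing 1:m first → 226 extensions
  placing 3:j first → 126 extensions
total linear extensions = 658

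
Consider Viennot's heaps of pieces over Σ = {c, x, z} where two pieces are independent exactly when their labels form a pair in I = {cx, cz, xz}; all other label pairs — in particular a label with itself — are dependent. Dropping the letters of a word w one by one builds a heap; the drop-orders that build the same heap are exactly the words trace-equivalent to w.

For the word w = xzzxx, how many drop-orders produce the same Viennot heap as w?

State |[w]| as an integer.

0(x) covers ∅
1(z) covers ∅
2(z) covers 1:z
3(x) covers 0:x
4(x) covers 3:x
floor of heap: 0:x, 1:z
completions by unplaced set U, small U first (add the entries for U minus each lowest piece of U):
  |U|=1: {2}:1  {4}:1
  |U|=2: {1,2}:1  {2,4}:2  {3,4}:1
  |U|=3: {0,3,4}:1  {1,2,4}:3  {2,3,4}:3
  start at 0(x): 6
  start at 1(z): 4
sum over floor = 10

10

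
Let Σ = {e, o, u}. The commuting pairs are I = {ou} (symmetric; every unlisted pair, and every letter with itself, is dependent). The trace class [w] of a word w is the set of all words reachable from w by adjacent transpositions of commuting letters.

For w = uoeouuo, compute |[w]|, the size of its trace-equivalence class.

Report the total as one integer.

#0=u has no predecessor
#1=o has no predecessor
#2=e depends on [0:u, 1:o]
#3=o depends on [2:e]
#4=u depends on [2:e]
#5=u depends on [4:u]
#6=o depends on [3:o]
sources: [0:u, 1:o]
N(rest) = Σ N(rest − s) over sources s of rest; N(one piece) = 1:
  size 1 → [5]=1  [6]=1
  size 2 → [3,6]=1  [4,5]=1  [5,6]=2
  size 3 → [3,5,6]=3  [4,5,6]=3
  size 4 → [3,4,5,6]=6
  size 5 → [2,3,4,5,6]=6
  first=0(u) contributes 6
  first=1(o) contributes 6
|[w]| = 12

12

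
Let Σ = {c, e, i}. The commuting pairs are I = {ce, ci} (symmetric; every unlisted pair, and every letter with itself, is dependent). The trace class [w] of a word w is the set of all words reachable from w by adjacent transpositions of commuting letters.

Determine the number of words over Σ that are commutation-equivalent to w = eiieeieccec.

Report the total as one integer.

piece 0:e — minimal
piece 1:i rests on {0:e}
piece 2:i rests on {1:i}
piece 3:e rests on {2:i}
piece 4:e rests on {3:e}
piece 5:i rests on {4:e}
piece 6:e rests on {5:i}
piece 7:c — minimal
piece 8:c rests on {7:c}
piece 9:e rests on {6:e}
piece 10:c rests on {8:c}
minimal pieces: {0:e, 7:c}
ways to finish when only these pieces remain (= sum over removing one remaining piece with nothing left below it):
  1 left: {9}→1  {10}→1
  2 left: {6,9}→1  {8,10}→1  {9,10}→2
  3 left: {5,6,9}→1  {6,9,10}→3  {7,8,10}→1  {8,9,10}→3
  4 left: {4,5,6,9}→1  {5,6,9,10}→4  {6,8,9,10}→6  {7,8,9,10}→4
  5 left: {3,4,5,6,9}→1  {4,5,6,9,10}→5  {5,6,8,9,10}→10  {6,7,8,9,10}→10
  6 left: {2,3,4,5,6,9}→1  {3,4,5,6,9,10}→6  {4,5,6,8,9,10}→15  {5,6,7,8,9,10}→20
  7 left: {1,2,3,4,5,6,9}→1  {2,3,4,5,6,9,10}→7  {3,4,5,6,8,9,10}→21  {4,5,6,7,8,9,10}→35
  8 left: {0,1,2,3,4,5,6,9}→1  {1,2,3,4,5,6,9,10}→8  {2,3,4,5,6,8,9,10}→28  {3,4,5,6,7,8,9,10}→56
  9 left: {0,1,2,3,4,5,6,9,10}→9  {1,2,3,4,5,6,8,9,10}→36  {2,3,4,5,6,7,8,9,10}→84
  placing 0:e first → 120 extensions
  placing 7:c first → 45 extensions
total linear extensions = 165

165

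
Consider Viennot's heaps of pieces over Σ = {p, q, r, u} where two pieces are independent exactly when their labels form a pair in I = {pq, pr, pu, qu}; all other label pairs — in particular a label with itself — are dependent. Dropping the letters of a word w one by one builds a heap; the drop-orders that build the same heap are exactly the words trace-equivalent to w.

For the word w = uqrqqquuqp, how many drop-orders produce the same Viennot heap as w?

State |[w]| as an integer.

drop 0:u onto floor
drop 1:q onto floor
drop 2:r onto {0:u, 1:q}
drop 3:q onto {2:r}
drop 4:q onto {3:q}
drop 5:q onto {4:q}
drop 6:u onto {2:r}
drop 7:u onto {6:u}
drop 8:q onto {5:q}
drop 9:p onto floor
ground layer = {0:u, 1:q, 9:p}
drop-orders for the pieces not yet dropped (sum over which currently-grounded one goes next):
  1 to go: {7} 1  {8} 1  {9} 1
  2 to go: {5,8} 1  {6,7} 1  {7,8} 2  {7,9} 2  {8,9} 2
  3 to go: {4,5,8} 1  {5,7,8} 3  {5,8,9} 3  {6,7,8} 3  {6,7,9} 3  {7,8,9} 6
  4 to go: {3,4,5,8} 1  {4,5,7,8} 4  {4,5,8,9} 4  {5,6,7,8} 6  {5,7,8,9} 12  {6,7,8,9} 12
  5 to go: {3,4,5,7,8} 5  {3,4,5,8,9} 5  {4,5,6,7,8} 10  {4,5,7,8,9} 20  {5,6,7,8,9} 30
  6 to go: {3,4,5,6,7,8} 15  {3,4,5,7,8,9} 30  {4,5,6,7,8,9} 60
  7 to go: {2,3,4,5,6,7,8} 15  {3,4,5,6,7,8,9} 105
  8 to go: {0,2,3,4,5,6,7,8} 15  {1,2,3,4,5,6,7,8} 15  {2,3,4,5,6,7,8,9} 120
  if 0:u drops first: 135 orders
  if 1:q drops first: 135 orders
  if 9:p drops first: 30 orders
heap linearizations: 300

300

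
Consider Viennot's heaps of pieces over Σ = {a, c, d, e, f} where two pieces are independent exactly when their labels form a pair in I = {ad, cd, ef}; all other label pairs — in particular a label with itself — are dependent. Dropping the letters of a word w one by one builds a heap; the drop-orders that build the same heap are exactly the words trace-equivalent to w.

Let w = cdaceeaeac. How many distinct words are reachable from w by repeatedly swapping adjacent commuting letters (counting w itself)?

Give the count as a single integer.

4

#0=c has no predecessor
#1=d has no predecessor
#2=a depends on [0:c]
#3=c depends on [2:a]
#4=e depends on [1:d, 3:c]
#5=e depends on [4:e]
#6=a depends on [5:e]
#7=e depends on [6:a]
#8=a depends on [7:e]
#9=c depends on [8:a]
sources: [0:c, 1:d]
N(rest) = Σ N(rest − s) over sources s of rest; N(one piece) = 1:
  size 1 → [9]=1
  size 2 → [8,9]=1
  size 3 → [7,8,9]=1
  size 4 → [6,7,8,9]=1
  size 5 → [5,6,7,8,9]=1
  size 6 → [4,5,6,7,8,9]=1
  size 7 → [1,4,5,6,7,8,9]=1  [3,4,5,6,7,8,9]=1
  size 8 → [1,3,4,5,6,7,8,9]=2  [2,3,4,5,6,7,8,9]=1
  first=0(c) contributes 3
  first=1(d) contributes 1
|[w]| = 4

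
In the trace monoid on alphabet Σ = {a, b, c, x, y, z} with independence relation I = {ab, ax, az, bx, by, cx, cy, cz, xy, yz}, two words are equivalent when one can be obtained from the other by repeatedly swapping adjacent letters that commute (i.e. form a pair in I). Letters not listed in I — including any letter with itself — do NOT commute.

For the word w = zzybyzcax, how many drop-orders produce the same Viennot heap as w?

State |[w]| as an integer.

piece 0:z — minimal
piece 1:z rests on {0:z}
piece 2:y — minimal
piece 3:b rests on {1:z}
piece 4:y rests on {2:y}
piece 5:z rests on {3:b}
piece 6:c rests on {3:b}
piece 7:a rests on {4:y, 6:c}
piece 8:x rests on {5:z}
minimal pieces: {0:z, 2:y}
ways to finish when only these pieces remain (= sum over removing one remaining piece with nothing left below it):
  1 left: {7}→1  {8}→1
  2 left: {4,7}→1  {5,8}→1  {6,7}→1  {7,8}→2
  3 left: {2,4,7}→1  {4,6,7}→2  {4,7,8}→3  {5,7,8}→3  {6,7,8}→3
  4 left: {2,4,6,7}→3  {2,4,7,8}→4  {4,5,7,8}→6  {4,6,7,8}→8  {5,6,7,8}→6
  5 left: {2,4,5,7,8}→10  {2,4,6,7,8}→15  {3,5,6,7,8}→6  {4,5,6,7,8}→20
  6 left: {1,3,5,6,7,8}→6  {2,4,5,6,7,8}→45  {3,4,5,6,7,8}→26
  7 left: {0,1,3,5,6,7,8}→6  {1,3,4,5,6,7,8}→32  {2,3,4,5,6,7,8}→71
  placing 0:z first → 103 extensions
  placing 2:y first → 38 extensions
total linear extensions = 141

141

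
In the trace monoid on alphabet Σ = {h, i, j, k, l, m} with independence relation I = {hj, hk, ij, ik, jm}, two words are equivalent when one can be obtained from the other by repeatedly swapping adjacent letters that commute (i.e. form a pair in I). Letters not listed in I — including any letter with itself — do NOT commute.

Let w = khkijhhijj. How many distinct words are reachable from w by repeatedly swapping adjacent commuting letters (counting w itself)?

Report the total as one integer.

252

#0=k has no predecessor
#1=h has no predecessor
#2=k depends on [0:k]
#3=i depends on [1:h]
#4=j depends on [2:k]
#5=h depends on [3:i]
#6=h depends on [5:h]
#7=i depends on [6:h]
#8=j depends on [4:j]
#9=j depends on [8:j]
sources: [0:k, 1:h]
N(rest) = Σ N(rest − s) over sources s of rest; N(one piece) = 1:
  size 1 → [7]=1  [9]=1
  size 2 → [6,7]=1  [7,9]=2  [8,9]=1
  size 3 → [4,8,9]=1  [5,6,7]=1  [6,7,9]=3  [7,8,9]=3
  size 4 → [2,4,8,9]=1  [3,5,6,7]=1  [4,7,8,9]=4  [5,6,7,9]=4  [6,7,8,9]=6
  size 5 → [0,2,4,8,9]=1  [1,3,5,6,7]=1  [2,4,7,8,9]=5  [3,5,6,7,9]=5  [4,6,7,8,9]=10  [5,6,7,8,9]=10
  size 6 → [0,2,4,7,8,9]=6  [1,3,5,6,7,9]=6  [2,4,6,7,8,9]=15  [3,5,6,7,8,9]=15  [4,5,6,7,8,9]=20
  size 7 → [0,2,4,6,7,8,9]=21  [1,3,5,6,7,8,9]=21  [2,4,5,6,7,8,9]=35  [3,4,5,6,7,8,9]=35
  size 8 → [0,2,4,5,6,7,8,9]=56  [1,3,4,5,6,7,8,9]=56  [2,3,4,5,6,7,8,9]=70
  first=0(k) contributes 126
  first=1(h) contributes 126
|[w]| = 252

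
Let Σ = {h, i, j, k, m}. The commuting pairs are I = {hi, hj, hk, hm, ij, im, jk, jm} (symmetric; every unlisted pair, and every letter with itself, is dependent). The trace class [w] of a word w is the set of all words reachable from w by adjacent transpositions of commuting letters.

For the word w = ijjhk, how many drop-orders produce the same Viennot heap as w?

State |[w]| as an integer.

drop 0:i onto floor
drop 1:j onto floor
drop 2:j onto {1:j}
drop 3:h onto floor
drop 4:k onto {0:i}
ground layer = {0:i, 1:j, 3:h}
drop-orders for the pieces not yet dropped (sum over which currently-grounded one goes next):
  1 to go: {2} 1  {3} 1  {4} 1
  2 to go: {0,4} 1  {1,2} 1  {2,3} 2  {2,4} 2  {3,4} 2
  3 to go: {0,2,4} 3  {0,3,4} 3  {1,2,3} 3  {1,2,4} 3  {2,3,4} 6
  if 0:i drops first: 12 orders
  if 1:j drops first: 12 orders
  if 3:h drops first: 6 orders
heap linearizations: 30

30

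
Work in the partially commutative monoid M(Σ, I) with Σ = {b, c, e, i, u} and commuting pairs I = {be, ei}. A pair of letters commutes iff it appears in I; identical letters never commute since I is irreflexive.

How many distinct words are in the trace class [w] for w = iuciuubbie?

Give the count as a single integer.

piece 0:i — minimal
piece 1:u rests on {0:i}
piece 2:c rests on {1:u}
piece 3:i rests on {2:c}
piece 4:u rests on {3:i}
piece 5:u rests on {4:u}
piece 6:b rests on {5:u}
piece 7:b rests on {6:b}
piece 8:i rests on {7:b}
piece 9:e rests on {5:u}
minimal pieces: {0:i}
ways to finish when only these pieces remain (= sum over removing one remaining piece with nothing left below it):
  1 left: {8}→1  {9}→1
  2 left: {7,8}→1  {8,9}→2
  3 left: {6,7,8}→1  {7,8,9}→3
  4 left: {6,7,8,9}→4
  5 left: {5,6,7,8,9}→4
  6 left: {4,5,6,7,8,9}→4
  7 left: {3,4,5,6,7,8,9}→4
  8 left: {2,3,4,5,6,7,8,9}→4
  placing 0:i first → 4 extensions

4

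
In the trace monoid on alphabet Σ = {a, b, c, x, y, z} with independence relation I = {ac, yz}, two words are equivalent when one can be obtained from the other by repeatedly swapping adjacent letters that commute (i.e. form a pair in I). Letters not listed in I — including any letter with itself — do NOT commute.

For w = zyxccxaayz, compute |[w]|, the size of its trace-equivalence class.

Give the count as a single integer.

4

drop 0:z onto floor
drop 1:y onto floor
drop 2:x onto {0:z, 1:y}
drop 3:c onto {2:x}
drop 4:c onto {3:c}
drop 5:x onto {4:c}
drop 6:a onto {5:x}
drop 7:a onto {6:a}
drop 8:y onto {7:a}
drop 9:z onto {7:a}
ground layer = {0:z, 1:y}
drop-orders for the pieces not yet dropped (sum over which currently-grounded one goes next):
  1 to go: {8} 1  {9} 1
  2 to go: {8,9} 2
  3 to go: {7,8,9} 2
  4 to go: {6,7,8,9} 2
  5 to go: {5,6,7,8,9} 2
  6 to go: {4,5,6,7,8,9} 2
  7 to go: {3,4,5,6,7,8,9} 2
  8 to go: {2,3,4,5,6,7,8,9} 2
  if 0:z drops first: 2 orders
  if 1:y drops first: 2 orders
heap linearizations: 4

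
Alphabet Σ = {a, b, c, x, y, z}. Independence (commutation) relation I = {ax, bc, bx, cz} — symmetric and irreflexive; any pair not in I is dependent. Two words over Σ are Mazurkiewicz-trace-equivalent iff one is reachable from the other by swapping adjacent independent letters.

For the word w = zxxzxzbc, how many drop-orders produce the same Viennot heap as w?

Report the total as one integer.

3

piece 0:z — minimal
piece 1:x rests on {0:z}
piece 2:x rests on {1:x}
piece 3:z rests on {2:x}
piece 4:x rests on {3:z}
piece 5:z rests on {4:x}
piece 6:b rests on {5:z}
piece 7:c rests on {4:x}
minimal pieces: {0:z}
ways to finish when only these pieces remain (= sum over removing one remaining piece with nothing left below it):
  1 left: {6}→1  {7}→1
  2 left: {5,6}→1  {6,7}→2
  3 left: {5,6,7}→3
  4 left: {4,5,6,7}→3
  5 left: {3,4,5,6,7}→3
  6 left: {2,3,4,5,6,7}→3
  placing 0:z first → 3 extensions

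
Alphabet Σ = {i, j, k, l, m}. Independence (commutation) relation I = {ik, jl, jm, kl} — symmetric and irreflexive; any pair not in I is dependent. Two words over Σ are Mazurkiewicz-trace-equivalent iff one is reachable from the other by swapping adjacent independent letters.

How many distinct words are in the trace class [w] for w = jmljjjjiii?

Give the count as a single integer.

0(j) covers ∅
1(m) covers ∅
2(l) covers 1:m
3(j) covers 0:j
4(j) covers 3:j
5(j) covers 4:j
6(j) covers 5:j
7(i) covers 2:l, 6:j
8(i) covers 7:i
9(i) covers 8:i
floor of heap: 0:j, 1:m
completions by unplaced set U, small U first (add the entries for U minus each lowest piece of U):
  |U|=1: {9}:1
  |U|=2: {8,9}:1
  |U|=3: {7,8,9}:1
  |U|=4: {2,7,8,9}:1  {6,7,8,9}:1
  |U|=5: {1,2,7,8,9}:1  {2,6,7,8,9}:2  {5,6,7,8,9}:1
  |U|=6: {1,2,6,7,8,9}:3  {2,5,6,7,8,9}:3  {4,5,6,7,8,9}:1
  |U|=7: {1,2,5,6,7,8,9}:6  {2,4,5,6,7,8,9}:4  {3,4,5,6,7,8,9}:1
  |U|=8: {0,3,4,5,6,7,8,9}:1  {1,2,4,5,6,7,8,9}:10  {2,3,4,5,6,7,8,9}:5
  start at 0(j): 15
  start at 1(m): 6
sum over floor = 21

21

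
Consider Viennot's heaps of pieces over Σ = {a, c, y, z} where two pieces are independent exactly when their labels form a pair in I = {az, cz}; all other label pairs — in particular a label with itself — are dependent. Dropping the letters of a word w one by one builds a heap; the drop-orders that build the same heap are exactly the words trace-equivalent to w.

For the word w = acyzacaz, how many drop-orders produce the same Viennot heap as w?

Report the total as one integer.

10

drop 0:a onto floor
drop 1:c onto {0:a}
drop 2:y onto {1:c}
drop 3:z onto {2:y}
drop 4:a onto {2:y}
drop 5:c onto {4:a}
drop 6:a onto {5:c}
drop 7:z onto {3:z}
ground layer = {0:a}
drop-orders for the pieces not yet dropped (sum over which currently-grounded one goes next):
  1 to go: {6} 1  {7} 1
  2 to go: {3,7} 1  {5,6} 1  {6,7} 2
  3 to go: {3,6,7} 3  {4,5,6} 1  {5,6,7} 3
  4 to go: {3,5,6,7} 6  {4,5,6,7} 4
  5 to go: {3,4,5,6,7} 10
  6 to go: {2,3,4,5,6,7} 10
  if 0:a drops first: 10 orders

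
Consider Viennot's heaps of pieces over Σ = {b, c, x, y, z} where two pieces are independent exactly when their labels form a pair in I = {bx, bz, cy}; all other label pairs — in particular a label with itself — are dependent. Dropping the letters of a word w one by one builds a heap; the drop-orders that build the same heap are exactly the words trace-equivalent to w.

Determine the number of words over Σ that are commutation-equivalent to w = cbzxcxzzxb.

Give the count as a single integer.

#0=c has no predecessor
#1=b depends on [0:c]
#2=z depends on [0:c]
#3=x depends on [2:z]
#4=c depends on [1:b, 3:x]
#5=x depends on [4:c]
#6=z depends on [5:x]
#7=z depends on [6:z]
#8=x depends on [7:z]
#9=b depends on [4:c]
sources: [0:c]
N(rest) = Σ N(rest − s) over sources s of rest; N(one piece) = 1:
  size 1 → [8]=1  [9]=1
  size 2 → [7,8]=1  [8,9]=2
  size 3 → [6,7,8]=1  [7,8,9]=3
  size 4 → [5,6,7,8]=1  [6,7,8,9]=4
  size 5 → [5,6,7,8,9]=5
  size 6 → [4,5,6,7,8,9]=5
  size 7 → [1,4,5,6,7,8,9]=5  [3,4,5,6,7,8,9]=5
  size 8 → [1,3,4,5,6,7,8,9]=10  [2,3,4,5,6,7,8,9]=5
  first=0(c) contributes 15

15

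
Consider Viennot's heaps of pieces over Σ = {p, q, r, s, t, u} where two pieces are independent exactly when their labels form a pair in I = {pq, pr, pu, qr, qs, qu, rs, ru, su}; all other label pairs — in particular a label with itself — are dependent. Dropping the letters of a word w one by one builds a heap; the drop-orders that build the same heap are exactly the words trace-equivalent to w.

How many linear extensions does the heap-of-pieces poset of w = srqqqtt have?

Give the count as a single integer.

#0=s has no predecessor
#1=r has no predecessor
#2=q has no predecessor
#3=q depends on [2:q]
#4=q depends on [3:q]
#5=t depends on [0:s, 1:r, 4:q]
#6=t depends on [5:t]
sources: [0:s, 1:r, 2:q]
N(rest) = Σ N(rest − s) over sources s of rest; N(one piece) = 1:
  size 1 → [6]=1
  size 2 → [5,6]=1
  size 3 → [0,5,6]=1  [1,5,6]=1  [4,5,6]=1
  size 4 → [0,1,5,6]=2  [0,4,5,6]=2  [1,4,5,6]=2  [3,4,5,6]=1
  size 5 → [0,1,4,5,6]=6  [0,3,4,5,6]=3  [1,3,4,5,6]=3  [2,3,4,5,6]=1
  first=0(s) contributes 4
  first=1(r) contributes 4
  first=2(q) contributes 12
|[w]| = 20

20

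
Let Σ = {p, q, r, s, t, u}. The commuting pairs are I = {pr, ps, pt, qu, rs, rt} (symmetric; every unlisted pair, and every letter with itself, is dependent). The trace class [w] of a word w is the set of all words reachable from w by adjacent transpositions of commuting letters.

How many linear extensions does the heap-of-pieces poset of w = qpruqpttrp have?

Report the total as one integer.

0(q) covers ∅
1(p) covers 0:q
2(r) covers 0:q
3(u) covers 1:p, 2:r
4(q) covers 1:p, 2:r
5(p) covers 3:u, 4:q
6(t) covers 3:u, 4:q
7(t) covers 6:t
8(r) covers 3:u, 4:q
9(p) covers 5:p
floor of heap: 0:q
completions by unplaced set U, small U first (add the entries for U minus each lowest piece of U):
  |U|=1: {7}:1  {8}:1  {9}:1
  |U|=2: {5,9}:1  {6,7}:1  {7,8}:2  {7,9}:2  {8,9}:2
  |U|=3: {5,7,9}:3  {5,8,9}:3  {6,7,8}:3  {6,7,9}:3  {7,8,9}:6
  |U|=4: {5,6,7,9}:6  {5,7,8,9}:12  {6,7,8,9}:12
  |U|=5: {5,6,7,8,9}:30
  |U|=6: {3,5,6,7,8,9}:30  {4,5,6,7,8,9}:30
  |U|=7: {3,4,5,6,7,8,9}:60
  |U|=8: {1,3,4,5,6,7,8,9}:60  {2,3,4,5,6,7,8,9}:60
  start at 0(q): 120

120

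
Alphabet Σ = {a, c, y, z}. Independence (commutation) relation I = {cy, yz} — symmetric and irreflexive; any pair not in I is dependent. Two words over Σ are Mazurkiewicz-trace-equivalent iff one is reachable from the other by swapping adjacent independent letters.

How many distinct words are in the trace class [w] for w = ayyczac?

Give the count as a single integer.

6

drop 0:a onto floor
drop 1:y onto {0:a}
drop 2:y onto {1:y}
drop 3:c onto {0:a}
drop 4:z onto {3:c}
drop 5:a onto {2:y, 4:z}
drop 6:c onto {5:a}
ground layer = {0:a}
drop-orders for the pieces not yet dropped (sum over which currently-grounded one goes next):
  1 to go: {6} 1
  2 to go: {5,6} 1
  3 to go: {2,5,6} 1  {4,5,6} 1
  4 to go: {1,2,5,6} 1  {2,4,5,6} 2  {3,4,5,6} 1
  5 to go: {1,2,4,5,6} 3  {2,3,4,5,6} 3
  if 0:a drops first: 6 orders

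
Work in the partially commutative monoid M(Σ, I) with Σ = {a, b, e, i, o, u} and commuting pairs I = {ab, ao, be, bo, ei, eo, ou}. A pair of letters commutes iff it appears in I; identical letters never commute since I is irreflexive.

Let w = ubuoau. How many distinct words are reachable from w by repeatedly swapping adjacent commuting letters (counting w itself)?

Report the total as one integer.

6

#0=u has no predecessor
#1=b depends on [0:u]
#2=u depends on [1:b]
#3=o has no predecessor
#4=a depends on [2:u]
#5=u depends on [4:a]
sources: [0:u, 3:o]
N(rest) = Σ N(rest − s) over sources s of rest; N(one piece) = 1:
  size 1 → [3]=1  [5]=1
  size 2 → [3,5]=2  [4,5]=1
  size 3 → [2,4,5]=1  [3,4,5]=3
  size 4 → [1,2,4,5]=1  [2,3,4,5]=4
  first=0(u) contributes 5
  first=3(o) contributes 1
|[w]| = 6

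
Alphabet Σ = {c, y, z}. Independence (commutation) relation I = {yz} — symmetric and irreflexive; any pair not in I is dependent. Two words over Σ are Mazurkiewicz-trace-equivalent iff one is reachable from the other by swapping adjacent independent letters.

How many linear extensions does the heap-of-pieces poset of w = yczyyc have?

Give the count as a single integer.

#0=y has no predecessor
#1=c depends on [0:y]
#2=z depends on [1:c]
#3=y depends on [1:c]
#4=y depends on [3:y]
#5=c depends on [2:z, 4:y]
sources: [0:y]
N(rest) = Σ N(rest − s) over sources s of rest; N(one piece) = 1:
  size 1 → [5]=1
  size 2 → [2,5]=1  [4,5]=1
  size 3 → [2,4,5]=2  [3,4,5]=1
  size 4 → [2,3,4,5]=3
  first=0(y) contributes 3

3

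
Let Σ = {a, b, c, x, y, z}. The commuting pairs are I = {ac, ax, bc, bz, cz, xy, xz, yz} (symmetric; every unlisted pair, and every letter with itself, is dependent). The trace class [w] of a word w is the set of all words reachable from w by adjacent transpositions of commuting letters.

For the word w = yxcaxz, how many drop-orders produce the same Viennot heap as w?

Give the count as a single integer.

piece 0:y — minimal
piece 1:x — minimal
piece 2:c rests on {0:y, 1:x}
piece 3:a rests on {0:y}
piece 4:x rests on {2:c}
piece 5:z rests on {3:a}
minimal pieces: {0:y, 1:x}
ways to finish when only these pieces remain (= sum over removing one remaining piece with nothing left below it):
  1 left: {4}→1  {5}→1
  2 left: {2,4}→1  {3,5}→1  {4,5}→2
  3 left: {1,2,4}→1  {2,4,5}→3  {3,4,5}→3
  4 left: {1,2,4,5}→4  {2,3,4,5}→6
  placing 0:y first → 10 extensions
  placing 1:x first → 6 extensions
total linear extensions = 16

16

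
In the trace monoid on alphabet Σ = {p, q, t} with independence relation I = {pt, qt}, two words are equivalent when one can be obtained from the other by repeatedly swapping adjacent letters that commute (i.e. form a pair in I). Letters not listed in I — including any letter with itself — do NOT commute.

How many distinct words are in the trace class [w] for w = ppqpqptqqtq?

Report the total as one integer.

piece 0:p — minimal
piece 1:p rests on {0:p}
piece 2:q rests on {1:p}
piece 3:p rests on {2:q}
piece 4:q rests on {3:p}
piece 5:p rests on {4:q}
piece 6:t — minimal
piece 7:q rests on {5:p}
piece 8:q rests on {7:q}
piece 9:t rests on {6:t}
piece 10:q rests on {8:q}
minimal pieces: {0:p, 6:t}
ways to finish when only these pieces remain (= sum over removing one remaining piece with nothing left below it):
  1 left: {9}→1  {10}→1
  2 left: {6,9}→1  {8,10}→1  {9,10}→2
  3 left: {6,9,10}→3  {7,8,10}→1  {8,9,10}→3
  4 left: {5,7,8,10}→1  {6,8,9,10}→6  {7,8,9,10}→4
  5 left: {4,5,7,8,10}→1  {5,7,8,9,10}→5  {6,7,8,9,10}→10
  6 left: {3,4,5,7,8,10}→1  {4,5,7,8,9,10}→6  {5,6,7,8,9,10}→15
  7 left: {2,3,4,5,7,8,10}→1  {3,4,5,7,8,9,10}→7  {4,5,6,7,8,9,10}→21
  8 left: {1,2,3,4,5,7,8,10}→1  {2,3,4,5,7,8,9,10}→8  {3,4,5,6,7,8,9,10}→28
  9 left: {0,1,2,3,4,5,7,8,10}→1  {1,2,3,4,5,7,8,9,10}→9  {2,3,4,5,6,7,8,9,10}→36
  placing 0:p first → 45 extensions
  placing 6:t first → 10 extensions
total linear extensions = 55

55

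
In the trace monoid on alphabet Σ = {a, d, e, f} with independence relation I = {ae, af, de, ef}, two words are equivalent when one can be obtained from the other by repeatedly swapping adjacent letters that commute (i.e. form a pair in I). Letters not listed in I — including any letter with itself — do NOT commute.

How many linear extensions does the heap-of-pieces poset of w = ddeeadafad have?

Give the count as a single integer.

135

piece 0:d — minimal
piece 1:d rests on {0:d}
piece 2:e — minimal
piece 3:e rests on {2:e}
piece 4:a rests on {1:d}
piece 5:d rests on {4:a}
piece 6:a rests on {5:d}
piece 7:f rests on {5:d}
piece 8:a rests on {6:a}
piece 9:d rests on {7:f, 8:a}
minimal pieces: {0:d, 2:e}
ways to finish when only these pieces remain (= sum over removing one remaining piece with nothing left below it):
  1 left: {3}→1  {9}→1
  2 left: {2,3}→1  {3,9}→2  {7,9}→1  {8,9}→1
  3 left: {2,3,9}→3  {3,7,9}→3  {3,8,9}→3  {6,8,9}→1  {7,8,9}→2
  4 left: {2,3,7,9}→6  {2,3,8,9}→6  {3,6,8,9}→4  {3,7,8,9}→8  {6,7,8,9}→3
  5 left: {2,3,6,8,9}→10  {2,3,7,8,9}→20  {3,6,7,8,9}→15  {5,6,7,8,9}→3
  6 left: {2,3,6,7,8,9}→45  {3,5,6,7,8,9}→18  {4,5,6,7,8,9}→3
  7 left: {1,4,5,6,7,8,9}→3  {2,3,5,6,7,8,9}→63  {3,4,5,6,7,8,9}→21
  8 left: {0,1,4,5,6,7,8,9}→3  {1,3,4,5,6,7,8,9}→24  {2,3,4,5,6,7,8,9}→84
  placing 0:d first → 108 extensions
  placing 2:e first → 27 extensions
total linear extensions = 135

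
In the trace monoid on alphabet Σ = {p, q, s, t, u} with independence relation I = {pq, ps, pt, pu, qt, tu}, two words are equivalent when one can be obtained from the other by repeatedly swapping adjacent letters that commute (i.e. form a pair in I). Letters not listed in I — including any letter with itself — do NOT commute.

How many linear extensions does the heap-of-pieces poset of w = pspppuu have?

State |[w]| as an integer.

drop 0:p onto floor
drop 1:s onto floor
drop 2:p onto {0:p}
drop 3:p onto {2:p}
drop 4:p onto {3:p}
drop 5:u onto {1:s}
drop 6:u onto {5:u}
ground layer = {0:p, 1:s}
drop-orders for the pieces not yet dropped (sum over which currently-grounded one goes next):
  1 to go: {4} 1  {6} 1
  2 to go: {3,4} 1  {4,6} 2  {5,6} 1
  3 to go: {1,5,6} 1  {2,3,4} 1  {3,4,6} 3  {4,5,6} 3
  4 to go: {0,2,3,4} 1  {1,4,5,6} 4  {2,3,4,6} 4  {3,4,5,6} 6
  5 to go: {0,2,3,4,6} 5  {1,3,4,5,6} 10  {2,3,4,5,6} 10
  if 0:p drops first: 20 orders
  if 1:s drops first: 15 orders
heap linearizations: 35

35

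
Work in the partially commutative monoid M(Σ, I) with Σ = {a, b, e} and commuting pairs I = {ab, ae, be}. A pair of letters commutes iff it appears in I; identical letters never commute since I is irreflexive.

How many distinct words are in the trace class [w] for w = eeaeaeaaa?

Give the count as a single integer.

126

#0=e has no predecessor
#1=e depends on [0:e]
#2=a has no predecessor
#3=e depends on [1:e]
#4=a depends on [2:a]
#5=e depends on [3:e]
#6=a depends on [4:a]
#7=a depends on [6:a]
#8=a depends on [7:a]
sources: [0:e, 2:a]
N(rest) = Σ N(rest − s) over sources s of rest; N(one piece) = 1:
  size 1 → [5]=1  [8]=1
  size 2 → [3,5]=1  [5,8]=2  [7,8]=1
  size 3 → [1,3,5]=1  [3,5,8]=3  [5,7,8]=3  [6,7,8]=1
  size 4 → [0,1,3,5]=1  [1,3,5,8]=4  [3,5,7,8]=6  [4,6,7,8]=1  [5,6,7,8]=4
  size 5 → [0,1,3,5,8]=5  [1,3,5,7,8]=10  [2,4,6,7,8]=1  [3,5,6,7,8]=10  [4,5,6,7,8]=5
  size 6 → [0,1,3,5,7,8]=15  [1,3,5,6,7,8]=20  [2,4,5,6,7,8]=6  [3,4,5,6,7,8]=15
  size 7 → [0,1,3,5,6,7,8]=35  [1,3,4,5,6,7,8]=35  [2,3,4,5,6,7,8]=21
  first=0(e) contributes 56
  first=2(a) contributes 70
|[w]| = 126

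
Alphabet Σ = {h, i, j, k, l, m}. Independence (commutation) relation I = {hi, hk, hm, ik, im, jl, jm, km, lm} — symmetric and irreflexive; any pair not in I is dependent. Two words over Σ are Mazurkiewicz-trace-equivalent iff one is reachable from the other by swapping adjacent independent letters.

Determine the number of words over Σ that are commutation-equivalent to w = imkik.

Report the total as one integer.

30

drop 0:i onto floor
drop 1:m onto floor
drop 2:k onto floor
drop 3:i onto {0:i}
drop 4:k onto {2:k}
ground layer = {0:i, 1:m, 2:k}
drop-orders for the pieces not yet dropped (sum over which currently-grounded one goes next):
  1 to go: {1} 1  {3} 1  {4} 1
  2 to go: {0,3} 1  {1,3} 2  {1,4} 2  {2,4} 1  {3,4} 2
  3 to go: {0,1,3} 3  {0,3,4} 3  {1,2,4} 3  {1,3,4} 6  {2,3,4} 3
  if 0:i drops first: 12 orders
  if 1:m drops first: 6 orders
  if 2:k drops first: 12 orders
heap linearizations: 30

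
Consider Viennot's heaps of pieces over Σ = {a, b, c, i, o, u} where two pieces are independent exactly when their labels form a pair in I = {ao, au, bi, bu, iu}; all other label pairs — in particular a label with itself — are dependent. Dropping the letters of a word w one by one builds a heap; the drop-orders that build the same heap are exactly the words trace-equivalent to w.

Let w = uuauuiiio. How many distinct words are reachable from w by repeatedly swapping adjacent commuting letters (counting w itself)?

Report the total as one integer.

70

#0=u has no predecessor
#1=u depends on [0:u]
#2=a has no predecessor
#3=u depends on [1:u]
#4=u depends on [3:u]
#5=i depends on [2:a]
#6=i depends on [5:i]
#7=i depends on [6:i]
#8=o depends on [4:u, 7:i]
sources: [0:u, 2:a]
N(rest) = Σ N(rest − s) over sources s of rest; N(one piece) = 1:
  size 1 → [8]=1
  size 2 → [4,8]=1  [7,8]=1
  size 3 → [3,4,8]=1  [4,7,8]=2  [6,7,8]=1
  size 4 → [1,3,4,8]=1  [3,4,7,8]=3  [4,6,7,8]=3  [5,6,7,8]=1
  size 5 → [0,1,3,4,8]=1  [1,3,4,7,8]=4  [2,5,6,7,8]=1  [3,4,6,7,8]=6  [4,5,6,7,8]=4
  size 6 → [0,1,3,4,7,8]=5  [1,3,4,6,7,8]=10  [2,4,5,6,7,8]=5  [3,4,5,6,7,8]=10
  size 7 → [0,1,3,4,6,7,8]=15  [1,3,4,5,6,7,8]=20  [2,3,4,5,6,7,8]=15
  first=0(u) contributes 35
  first=2(a) contributes 35
|[w]| = 70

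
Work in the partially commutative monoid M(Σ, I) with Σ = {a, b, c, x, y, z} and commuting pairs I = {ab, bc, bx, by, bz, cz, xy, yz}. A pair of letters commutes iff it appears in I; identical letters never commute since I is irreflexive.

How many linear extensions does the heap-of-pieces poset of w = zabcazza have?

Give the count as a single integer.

8

piece 0:z — minimal
piece 1:a rests on {0:z}
piece 2:b — minimal
piece 3:c rests on {1:a}
piece 4:a rests on {3:c}
piece 5:z rests on {4:a}
piece 6:z rests on {5:z}
piece 7:a rests on {6:z}
minimal pieces: {0:z, 2:b}
ways to finish when only these pieces remain (= sum over removing one remaining piece with nothing left below it):
  1 left: {2}→1  {7}→1
  2 left: {2,7}→2  {6,7}→1
  3 left: {2,6,7}→3  {5,6,7}→1
  4 left: {2,5,6,7}→4  {4,5,6,7}→1
  5 left: {2,4,5,6,7}→5  {3,4,5,6,7}→1
  6 left: {1,3,4,5,6,7}→1  {2,3,4,5,6,7}→6
  placing 0:z first → 7 extensions
  placing 2:b first → 1 extensions
total linear extensions = 8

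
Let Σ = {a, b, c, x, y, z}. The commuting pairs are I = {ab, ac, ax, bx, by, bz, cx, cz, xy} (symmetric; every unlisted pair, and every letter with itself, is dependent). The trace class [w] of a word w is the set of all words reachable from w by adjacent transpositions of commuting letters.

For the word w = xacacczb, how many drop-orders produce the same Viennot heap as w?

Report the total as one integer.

210

piece 0:x — minimal
piece 1:a — minimal
piece 2:c — minimal
piece 3:a rests on {1:a}
piece 4:c rests on {2:c}
piece 5:c rests on {4:c}
piece 6:z rests on {0:x, 3:a}
piece 7:b rests on {5:c}
minimal pieces: {0:x, 1:a, 2:c}
ways to finish when only these pieces remain (= sum over removing one remaining piece with nothing left below it):
  1 left: {6}→1  {7}→1
  2 left: {0,6}→1  {3,6}→1  {5,7}→1  {6,7}→2
  3 left: {0,3,6}→2  {0,6,7}→3  {1,3,6}→1  {3,6,7}→3  {4,5,7}→1  {5,6,7}→3
  4 left: {0,1,3,6}→3  {0,3,6,7}→8  {0,5,6,7}→6  {1,3,6,7}→4  {2,4,5,7}→1  {3,5,6,7}→6  {4,5,6,7}→4
  5 left: {0,1,3,6,7}→15  {0,3,5,6,7}→20  {0,4,5,6,7}→10  {1,3,5,6,7}→10  {2,4,5,6,7}→5  {3,4,5,6,7}→10
  6 left: {0,1,3,5,6,7}→45  {0,2,4,5,6,7}→15  {0,3,4,5,6,7}→40  {1,3,4,5,6,7}→20  {2,3,4,5,6,7}→15
  placing 0:x first → 35 extensions
  placing 1:a first → 70 extensions
  placing 2:c first → 105 extensions
total linear extensions = 210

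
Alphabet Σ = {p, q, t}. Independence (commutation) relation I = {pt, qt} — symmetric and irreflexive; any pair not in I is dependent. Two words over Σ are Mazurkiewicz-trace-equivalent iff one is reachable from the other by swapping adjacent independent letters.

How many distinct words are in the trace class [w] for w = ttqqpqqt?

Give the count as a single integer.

drop 0:t onto floor
drop 1:t onto {0:t}
drop 2:q onto floor
drop 3:q onto {2:q}
drop 4:p onto {3:q}
drop 5:q onto {4:p}
drop 6:q onto {5:q}
drop 7:t onto {1:t}
ground layer = {0:t, 2:q}
drop-orders for the pieces not yet dropped (sum over which currently-grounded one goes next):
  1 to go: {6} 1  {7} 1
  2 to go: {1,7} 1  {5,6} 1  {6,7} 2
  3 to go: {0,1,7} 1  {1,6,7} 3  {4,5,6} 1  {5,6,7} 3
  4 to go: {0,1,6,7} 4  {1,5,6,7} 6  {3,4,5,6} 1  {4,5,6,7} 4
  5 to go: {0,1,5,6,7} 10  {1,4,5,6,7} 10  {2,3,4,5,6} 1  {3,4,5,6,7} 5
  6 to go: {0,1,4,5,6,7} 20  {1,3,4,5,6,7} 15  {2,3,4,5,6,7} 6
  if 0:t drops first: 21 orders
  if 2:q drops first: 35 orders
heap linearizations: 56

56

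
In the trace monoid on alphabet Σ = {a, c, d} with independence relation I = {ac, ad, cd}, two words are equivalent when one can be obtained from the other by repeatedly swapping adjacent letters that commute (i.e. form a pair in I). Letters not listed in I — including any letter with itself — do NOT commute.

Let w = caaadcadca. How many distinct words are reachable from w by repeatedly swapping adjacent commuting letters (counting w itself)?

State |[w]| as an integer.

0(c) covers ∅
1(a) covers ∅
2(a) covers 1:a
3(a) covers 2:a
4(d) covers ∅
5(c) covers 0:c
6(a) covers 3:a
7(d) covers 4:d
8(c) covers 5:c
9(a) covers 6:a
floor of heap: 0:c, 1:a, 4:d
completions by unplaced set U, small U first (add the entries for U minus each lowest piece of U):
  |U|=1: {7}:1  {8}:1  {9}:1
  |U|=2: {4,7}:1  {5,8}:1  {6,9}:1  {7,8}:2  {7,9}:2  {8,9}:2
  |U|=3: {0,5,8}:1  {3,6,9}:1  {4,7,8}:3  {4,7,9}:3  {5,7,8}:3  {5,8,9}:3  {6,7,9}:3  {6,8,9}:3  {7,8,9}:6
  |U|=4: {0,5,7,8}:4  {0,5,8,9}:4  {2,3,6,9}:1  {3,6,7,9}:4  {3,6,8,9}:4  {4,5,7,8}:6  {4,6,7,9}:6  {4,7,8,9}:12  {5,6,8,9}:6  {5,7,8,9}:12  {6,7,8,9}:12
  |U|=5: {0,4,5,7,8}:10  {0,5,6,8,9}:10  {0,5,7,8,9}:20  {1,2,3,6,9}:1  {2,3,6,7,9}:5  {2,3,6,8,9}:5  {3,4,6,7,9}:10  {3,5,6,8,9}:10  {3,6,7,8,9}:20  {4,5,7,8,9}:30  {4,6,7,8,9}:30  {5,6,7,8,9}:30
  |U|=6: {0,3,5,6,8,9}:20  {0,4,5,7,8,9}:60  {0,5,6,7,8,9}:60  {1,2,3,6,7,9}:6  {1,2,3,6,8,9}:6  {2,3,4,6,7,9}:15  {2,3,5,6,8,9}:15  {2,3,6,7,8,9}:30  {3,4,6,7,8,9}:60  {3,5,6,7,8,9}:60  {4,5,6,7,8,9}:90
  |U|=7: {0,2,3,5,6,8,9}:35  {0,3,5,6,7,8,9}:140  {0,4,5,6,7,8,9}:210  {1,2,3,4,6,7,9}:21  {1,2,3,5,6,8,9}:21  {1,2,3,6,7,8,9}:42  {2,3,4,6,7,8,9}:105  {2,3,5,6,7,8,9}:105  {3,4,5,6,7,8,9}:210
  |U|=8: {0,1,2,3,5,6,8,9}:56  {0,2,3,5,6,7,8,9}:280  {0,3,4,5,6,7,8,9}:560  {1,2,3,4,6,7,8,9}:168  {1,2,3,5,6,7,8,9}:168  {2,3,4,5,6,7,8,9}:420
  start at 0(c): 756
  start at 1(a): 1260
  start at 4(d): 504
sum over floor = 2520

2520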